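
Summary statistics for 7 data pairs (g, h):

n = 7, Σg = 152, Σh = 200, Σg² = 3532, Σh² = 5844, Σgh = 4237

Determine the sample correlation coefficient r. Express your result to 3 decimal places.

r = (nΣgh − ΣgΣh) / √[(nΣg² − (Σg)²)(nΣh² − (Σh)²)]
Numerator: 7×4237 − 152×200 = -741
Denominator: √[(24724 − 23104)(40908 − 40000)] = √[1620 × 908] = 1212.8314
r = -741 / 1212.8314 ≈ -0.611

-0.611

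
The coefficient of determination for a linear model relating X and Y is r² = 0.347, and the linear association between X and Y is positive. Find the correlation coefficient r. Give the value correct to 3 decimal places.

|r| = √0.347 = 0.589
The association is positive, so r = 0.589.

0.589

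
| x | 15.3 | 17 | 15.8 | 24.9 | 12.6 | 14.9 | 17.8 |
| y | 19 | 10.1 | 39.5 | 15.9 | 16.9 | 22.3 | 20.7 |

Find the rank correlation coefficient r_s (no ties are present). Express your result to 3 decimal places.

-0.286

Rank x: 3, 5, 4, 7, 1, 2, 6
Rank y: 4, 1, 7, 2, 3, 6, 5
d = rank(x) − rank(y): -1, 4, -3, 5, -2, -4, 1; Σd² = 72
ρ = 1 − 6Σd² / [n(n²−1)] = 1 − 6×72 / (7×48) = 1 − 432/336 ≈ -0.286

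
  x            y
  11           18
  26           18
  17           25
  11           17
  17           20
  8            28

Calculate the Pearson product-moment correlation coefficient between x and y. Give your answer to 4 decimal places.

-0.3312

n = 6, Σx = 90, Σy = 126, Σx² = 1560, Σy² = 2746, Σxy = 1842
nΣxy − ΣxΣy = 11052 − 11340 = -288
nΣx² − (Σx)² = 9360 − 8100 = 1260; nΣy² − (Σy)² = 16476 − 15876 = 600
r = -288 / √(1260 × 600) = -288 / 869.4826 ≈ -0.3312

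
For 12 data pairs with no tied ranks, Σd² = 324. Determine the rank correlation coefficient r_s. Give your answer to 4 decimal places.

-0.1329

ρ = 1 − 6Σd² / [n(n²−1)] = 1 − 6×324 / (12×143)
  = 1 − 1944/1716 = 1 − 1.13287 ≈ -0.1329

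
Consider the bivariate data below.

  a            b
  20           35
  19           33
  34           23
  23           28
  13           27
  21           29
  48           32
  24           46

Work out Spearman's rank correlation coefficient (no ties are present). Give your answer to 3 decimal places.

Rank a: 3, 2, 7, 5, 1, 4, 8, 6
Rank b: 7, 6, 1, 3, 2, 4, 5, 8
d = rank(a) − rank(b): -4, -4, 6, 2, -1, 0, 3, -2; Σd² = 86
ρ = 1 − 6Σd² / [n(n²−1)] = 1 − 6×86 / (8×63) = 1 − 516/504 ≈ -0.024

-0.024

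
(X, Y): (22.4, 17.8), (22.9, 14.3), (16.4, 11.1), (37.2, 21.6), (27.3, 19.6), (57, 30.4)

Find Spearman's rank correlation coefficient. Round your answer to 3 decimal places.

0.943

Rank X: 2, 3, 1, 5, 4, 6
Rank Y: 3, 2, 1, 5, 4, 6
d = rank(X) − rank(Y): -1, 1, 0, 0, 0, 0; Σd² = 2
ρ = 1 − 6Σd² / [n(n²−1)] = 1 − 6×2 / (6×35) = 1 − 12/210 ≈ 0.943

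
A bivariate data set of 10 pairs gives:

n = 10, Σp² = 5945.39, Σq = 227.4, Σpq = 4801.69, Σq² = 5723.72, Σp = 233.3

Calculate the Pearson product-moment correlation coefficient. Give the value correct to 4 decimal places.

-0.9555

r = (nΣpq − ΣpΣq) / √[(nΣp² − (Σp)²)(nΣq² − (Σq)²)]
Numerator: 10×4801.69 − 233.3×227.4 = -5035.52
Denominator: √[(59453.9 − 54428.89)(57237.2 − 51710.76)] = √[5025.01 × 5526.44] = 5269.7643
r = -5035.52 / 5269.7643 ≈ -0.9555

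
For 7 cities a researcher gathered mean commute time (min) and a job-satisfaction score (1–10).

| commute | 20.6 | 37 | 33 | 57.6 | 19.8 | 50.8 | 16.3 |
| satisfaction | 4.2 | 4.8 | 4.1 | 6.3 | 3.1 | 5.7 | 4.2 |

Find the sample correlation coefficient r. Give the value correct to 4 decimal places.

n = 7, Σx = 235.1, Σy = 32.4, Σx² = 9438.49, Σy² = 156.92, Σxy = 1181.7
nΣxy − ΣxΣy = 8271.9 − 7617.24 = 654.66
nΣx² − (Σx)² = 66069.43 − 55272.01 = 10797.42; nΣy² − (Σy)² = 1098.44 − 1049.76 = 48.68
r = 654.66 / √(10797.42 × 48.68) = 654.66 / 724.9955 ≈ 0.9030

0.9030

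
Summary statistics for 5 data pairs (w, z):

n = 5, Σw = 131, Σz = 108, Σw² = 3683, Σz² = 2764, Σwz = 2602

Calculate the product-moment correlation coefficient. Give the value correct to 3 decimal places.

r = (nΣwz − ΣwΣz) / √[(nΣw² − (Σw)²)(nΣz² − (Σz)²)]
Numerator: 5×2602 − 131×108 = -1138
Denominator: √[(18415 − 17161)(13820 − 11664)] = √[1254 × 2156] = 1644.2701
r = -1138 / 1644.2701 ≈ -0.692

-0.692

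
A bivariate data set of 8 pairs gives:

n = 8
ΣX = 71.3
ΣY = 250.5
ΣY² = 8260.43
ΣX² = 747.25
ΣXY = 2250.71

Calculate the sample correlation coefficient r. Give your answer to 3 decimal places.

0.084

r = (nΣXY − ΣXΣY) / √[(nΣX² − (ΣX)²)(nΣY² − (ΣY)²)]
Numerator: 8×2250.71 − 71.3×250.5 = 145.03
Denominator: √[(5978 − 5083.69)(66083.44 − 62750.25)] = √[894.31 × 3333.19] = 1726.5298
r = 145.03 / 1726.5298 ≈ 0.084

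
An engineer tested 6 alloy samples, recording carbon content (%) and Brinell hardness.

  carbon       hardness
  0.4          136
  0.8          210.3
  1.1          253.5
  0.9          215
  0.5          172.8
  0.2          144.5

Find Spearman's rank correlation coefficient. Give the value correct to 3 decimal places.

0.943

Rank carbon: 2, 4, 6, 5, 3, 1
Rank hardness: 1, 4, 6, 5, 3, 2
d = rank(carbon) − rank(hardness): 1, 0, 0, 0, 0, -1; Σd² = 2
ρ = 1 − 6Σd² / [n(n²−1)] = 1 − 6×2 / (6×35) = 1 − 12/210 ≈ 0.943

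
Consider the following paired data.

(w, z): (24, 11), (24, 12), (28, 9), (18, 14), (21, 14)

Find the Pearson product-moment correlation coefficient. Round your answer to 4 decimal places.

-0.9449

n = 5, Σw = 115, Σz = 60, Σw² = 2701, Σz² = 738, Σwz = 1350
nΣwz − ΣwΣz = 6750 − 6900 = -150
nΣw² − (Σw)² = 13505 − 13225 = 280; nΣz² − (Σz)² = 3690 − 3600 = 90
r = -150 / √(280 × 90) = -150 / 158.7451 ≈ -0.9449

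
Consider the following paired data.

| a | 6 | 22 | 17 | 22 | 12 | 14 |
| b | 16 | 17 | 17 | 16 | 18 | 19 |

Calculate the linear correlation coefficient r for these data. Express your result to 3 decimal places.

-0.097

n = 6, Σa = 93, Σb = 103, Σa² = 1633, Σb² = 1775, Σab = 1593
nΣab − ΣaΣb = 9558 − 9579 = -21
nΣa² − (Σa)² = 9798 − 8649 = 1149; nΣb² − (Σb)² = 10650 − 10609 = 41
r = -21 / √(1149 × 41) = -21 / 217.0461 ≈ -0.097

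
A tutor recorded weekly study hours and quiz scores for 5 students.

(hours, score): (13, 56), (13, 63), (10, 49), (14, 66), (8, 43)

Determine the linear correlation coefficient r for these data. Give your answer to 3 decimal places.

n = 5, Σx = 58, Σy = 277, Σx² = 698, Σy² = 15711, Σxy = 3305
nΣxy − ΣxΣy = 16525 − 16066 = 459
nΣx² − (Σx)² = 3490 − 3364 = 126; nΣy² − (Σy)² = 78555 − 76729 = 1826
r = 459 / √(126 × 1826) = 459 / 479.6624 ≈ 0.957

0.957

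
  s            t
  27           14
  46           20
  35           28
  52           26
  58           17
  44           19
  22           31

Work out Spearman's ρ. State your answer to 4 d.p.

-0.3214

Rank s: 2, 5, 3, 6, 7, 4, 1
Rank t: 1, 4, 6, 5, 2, 3, 7
d = rank(s) − rank(t): 1, 1, -3, 1, 5, 1, -6; Σd² = 74
ρ = 1 − 6Σd² / [n(n²−1)] = 1 − 6×74 / (7×48) = 1 − 444/336 ≈ -0.3214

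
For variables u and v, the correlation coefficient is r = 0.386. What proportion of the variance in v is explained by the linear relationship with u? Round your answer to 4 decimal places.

r² = (0.386)² = 0.1490

0.1490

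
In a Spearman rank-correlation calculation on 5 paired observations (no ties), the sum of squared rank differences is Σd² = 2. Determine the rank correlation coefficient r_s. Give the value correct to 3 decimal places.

0.900

ρ = 1 − 6Σd² / [n(n²−1)] = 1 − 6×2 / (5×24)
  = 1 − 12/120 = 1 − 0.1000 ≈ 0.900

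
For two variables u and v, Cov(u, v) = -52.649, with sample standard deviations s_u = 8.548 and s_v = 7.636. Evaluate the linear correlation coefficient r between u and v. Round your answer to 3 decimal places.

r = Cov(u,v) / (s_u · s_v) = -52.649 / (8.548 × 7.636)
  = -52.649 / 65.2725 ≈ -0.807

-0.807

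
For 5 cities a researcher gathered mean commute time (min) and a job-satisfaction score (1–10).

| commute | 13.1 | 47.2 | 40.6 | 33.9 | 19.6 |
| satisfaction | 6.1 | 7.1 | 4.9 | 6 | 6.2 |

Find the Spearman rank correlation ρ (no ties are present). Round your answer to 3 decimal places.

Rank commute: 1, 5, 4, 3, 2
Rank satisfaction: 3, 5, 1, 2, 4
d = rank(commute) − rank(satisfaction): -2, 0, 3, 1, -2; Σd² = 18
ρ = 1 − 6Σd² / [n(n²−1)] = 1 − 6×18 / (5×24) = 1 − 108/120 ≈ 0.100

0.100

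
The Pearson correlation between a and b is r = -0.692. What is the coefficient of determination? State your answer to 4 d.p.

r² = (-0.692)² = 0.4789

0.4789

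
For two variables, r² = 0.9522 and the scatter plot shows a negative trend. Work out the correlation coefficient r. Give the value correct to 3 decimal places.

-0.976

|r| = √0.9522 = 0.976
The association is negative, so r = −0.976.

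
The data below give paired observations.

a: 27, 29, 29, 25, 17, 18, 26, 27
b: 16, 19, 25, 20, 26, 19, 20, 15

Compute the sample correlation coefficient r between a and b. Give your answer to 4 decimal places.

-0.3403

n = 8, Σa = 198, Σb = 160, Σa² = 5054, Σb² = 3304, Σab = 3917
nΣab − ΣaΣb = 31336 − 31680 = -344
nΣa² − (Σa)² = 40432 − 39204 = 1228; nΣb² − (Σb)² = 26432 − 25600 = 832
r = -344 / √(1228 × 832) = -344 / 1010.7898 ≈ -0.3403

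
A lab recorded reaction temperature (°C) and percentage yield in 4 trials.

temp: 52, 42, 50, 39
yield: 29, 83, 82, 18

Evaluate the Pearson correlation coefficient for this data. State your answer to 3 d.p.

n = 4, Σx = 183, Σy = 212, Σx² = 8489, Σy² = 14778, Σxy = 9796
nΣxy − ΣxΣy = 39184 − 38796 = 388
nΣx² − (Σx)² = 33956 − 33489 = 467; nΣy² − (Σy)² = 59112 − 44944 = 14168
r = 388 / √(467 × 14168) = 388 / 2572.2473 ≈ 0.151

0.151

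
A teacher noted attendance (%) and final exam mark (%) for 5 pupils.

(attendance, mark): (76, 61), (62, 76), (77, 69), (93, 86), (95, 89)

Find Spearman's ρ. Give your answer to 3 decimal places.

Rank attendance: 2, 1, 3, 4, 5
Rank mark: 1, 3, 2, 4, 5
d = rank(attendance) − rank(mark): 1, -2, 1, 0, 0; Σd² = 6
ρ = 1 − 6Σd² / [n(n²−1)] = 1 − 6×6 / (5×24) = 1 − 36/120 ≈ 0.700

0.700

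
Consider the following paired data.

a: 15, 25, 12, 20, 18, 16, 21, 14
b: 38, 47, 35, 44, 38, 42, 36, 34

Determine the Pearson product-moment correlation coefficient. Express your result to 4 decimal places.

0.7199

n = 8, Σa = 141, Σb = 314, Σa² = 2611, Σb² = 12474, Σab = 5633
nΣab − ΣaΣb = 45064 − 44274 = 790
nΣa² − (Σa)² = 20888 − 19881 = 1007; nΣb² − (Σb)² = 99792 − 98596 = 1196
r = 790 / √(1007 × 1196) = 790 / 1097.4388 ≈ 0.7199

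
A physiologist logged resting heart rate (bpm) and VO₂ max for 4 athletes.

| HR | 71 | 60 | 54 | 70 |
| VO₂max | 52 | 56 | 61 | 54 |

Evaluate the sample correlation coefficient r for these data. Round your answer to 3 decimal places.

n = 4, Σx = 255, Σy = 223, Σx² = 16457, Σy² = 12477, Σxy = 14126
nΣxy − ΣxΣy = 56504 − 56865 = -361
nΣx² − (Σx)² = 65828 − 65025 = 803; nΣy² − (Σy)² = 49908 − 49729 = 179
r = -361 / √(803 × 179) = -361 / 379.1266 ≈ -0.952

-0.952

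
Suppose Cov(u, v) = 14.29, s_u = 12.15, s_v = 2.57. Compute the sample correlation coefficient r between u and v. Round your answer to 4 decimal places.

0.4576

r = Cov(u,v) / (s_u · s_v) = 14.29 / (12.15 × 2.57)
  = 14.29 / 31.2255 ≈ 0.4576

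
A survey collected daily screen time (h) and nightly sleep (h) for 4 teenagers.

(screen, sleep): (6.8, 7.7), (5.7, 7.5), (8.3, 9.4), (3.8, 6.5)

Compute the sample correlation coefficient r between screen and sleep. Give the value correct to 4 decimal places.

n = 4, Σx = 24.6, Σy = 31.1, Σx² = 162.06, Σy² = 246.15, Σxy = 197.83
nΣxy − ΣxΣy = 791.32 − 765.06 = 26.26
nΣx² − (Σx)² = 648.24 − 605.16 = 43.08; nΣy² − (Σy)² = 984.6 − 967.21 = 17.39
r = 26.26 / √(43.08 × 17.39) = 26.26 / 27.3708 ≈ 0.9594

0.9594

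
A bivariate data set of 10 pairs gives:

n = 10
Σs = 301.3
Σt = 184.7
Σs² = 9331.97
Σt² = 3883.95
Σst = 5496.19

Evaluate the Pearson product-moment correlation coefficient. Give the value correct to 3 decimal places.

-0.199

r = (nΣst − ΣsΣt) / √[(nΣs² − (Σs)²)(nΣt² − (Σt)²)]
Numerator: 10×5496.19 − 301.3×184.7 = -688.21
Denominator: √[(93319.7 − 90781.69)(38839.5 − 34114.09)] = √[2538.01 × 4725.41] = 3463.1110
r = -688.21 / 3463.1110 ≈ -0.199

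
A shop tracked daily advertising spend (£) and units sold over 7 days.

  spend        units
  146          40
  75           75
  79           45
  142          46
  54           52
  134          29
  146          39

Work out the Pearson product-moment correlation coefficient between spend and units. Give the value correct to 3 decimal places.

n = 7, Σx = 776, Σy = 326, Σx² = 95534, Σy² = 16432, Σxy = 33940
nΣxy − ΣxΣy = 237580 − 252976 = -15396
nΣx² − (Σx)² = 668738 − 602176 = 66562; nΣy² − (Σy)² = 115024 − 106276 = 8748
r = -15396 / √(66562 × 8748) = -15396 / 24130.5693 ≈ -0.638

-0.638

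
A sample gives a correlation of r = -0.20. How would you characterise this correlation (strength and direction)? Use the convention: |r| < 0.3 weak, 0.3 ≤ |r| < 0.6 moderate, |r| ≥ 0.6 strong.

weak negative

r = -0.20 < 0 so the relationship is negative.
|r| = 0.20, which falls in the weak range.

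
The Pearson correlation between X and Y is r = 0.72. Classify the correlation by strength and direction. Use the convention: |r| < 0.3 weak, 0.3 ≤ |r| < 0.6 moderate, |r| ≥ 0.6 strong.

r = 0.72 > 0 so the relationship is positive.
|r| = 0.72, which falls in the strong range.

strong positive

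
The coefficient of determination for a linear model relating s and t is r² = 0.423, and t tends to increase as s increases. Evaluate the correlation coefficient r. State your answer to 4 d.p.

|r| = √0.423 = 0.6504
The association is positive, so r = 0.6504.

0.6504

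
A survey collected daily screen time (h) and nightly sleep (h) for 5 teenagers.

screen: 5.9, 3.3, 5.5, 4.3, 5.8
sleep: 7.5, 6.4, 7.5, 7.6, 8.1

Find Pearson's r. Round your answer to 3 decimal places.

0.808

n = 5, Σx = 24.8, Σy = 37.1, Σx² = 128.08, Σy² = 276.83, Σxy = 186.28
nΣxy − ΣxΣy = 931.4 − 920.08 = 11.32
nΣx² − (Σx)² = 640.4 − 615.04 = 25.36; nΣy² − (Σy)² = 1384.15 − 1376.41 = 7.74
r = 11.32 / √(25.36 × 7.74) = 11.32 / 14.0102 ≈ 0.808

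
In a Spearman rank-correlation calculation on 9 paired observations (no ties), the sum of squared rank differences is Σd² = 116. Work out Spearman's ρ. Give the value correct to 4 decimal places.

0.0333

ρ = 1 − 6Σd² / [n(n²−1)] = 1 − 6×116 / (9×80)
  = 1 − 696/720 = 1 − 0.96667 ≈ 0.0333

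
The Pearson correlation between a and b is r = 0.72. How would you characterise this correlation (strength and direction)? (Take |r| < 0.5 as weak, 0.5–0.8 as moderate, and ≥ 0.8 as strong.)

r = 0.72 > 0 so the relationship is positive.
|r| = 0.72, which falls in the moderate range.

moderate positive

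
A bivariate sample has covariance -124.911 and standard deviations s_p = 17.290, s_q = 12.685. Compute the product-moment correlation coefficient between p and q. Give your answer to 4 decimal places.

r = Cov(p,q) / (s_p · s_q) = -124.911 / (17.290 × 12.685)
  = -124.911 / 219.3236 ≈ -0.5695

-0.5695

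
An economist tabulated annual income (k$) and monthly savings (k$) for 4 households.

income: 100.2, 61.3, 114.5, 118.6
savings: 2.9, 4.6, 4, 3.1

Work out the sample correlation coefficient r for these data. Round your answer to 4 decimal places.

n = 4, Σx = 394.6, Σy = 14.6, Σx² = 40973.94, Σy² = 55.18, Σxy = 1398.22
nΣxy − ΣxΣy = 5592.88 − 5761.16 = -168.28
nΣx² − (Σx)² = 163895.76 − 155709.16 = 8186.6; nΣy² − (Σy)² = 220.72 − 213.16 = 7.56
r = -168.28 / √(8186.6 × 7.56) = -168.28 / 248.7784 ≈ -0.6764

-0.6764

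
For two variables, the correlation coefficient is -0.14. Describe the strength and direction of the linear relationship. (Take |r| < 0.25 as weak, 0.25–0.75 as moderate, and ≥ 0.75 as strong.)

r = -0.14 < 0 so the relationship is negative.
|r| = 0.14, which falls in the weak range.

weak negative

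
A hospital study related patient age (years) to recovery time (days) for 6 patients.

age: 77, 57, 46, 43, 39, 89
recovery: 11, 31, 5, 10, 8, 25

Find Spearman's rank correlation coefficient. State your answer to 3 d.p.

Rank age: 5, 4, 3, 2, 1, 6
Rank recovery: 4, 6, 1, 3, 2, 5
d = rank(age) − rank(recovery): 1, -2, 2, -1, -1, 1; Σd² = 12
ρ = 1 − 6Σd² / [n(n²−1)] = 1 − 6×12 / (6×35) = 1 − 72/210 ≈ 0.657

0.657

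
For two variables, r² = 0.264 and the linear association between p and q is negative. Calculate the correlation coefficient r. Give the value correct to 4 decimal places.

|r| = √0.264 = 0.5138
The association is negative, so r = −0.5138.

-0.5138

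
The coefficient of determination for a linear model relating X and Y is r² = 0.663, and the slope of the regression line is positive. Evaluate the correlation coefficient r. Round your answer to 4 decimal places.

|r| = √0.663 = 0.8142
The association is positive, so r = 0.8142.

0.8142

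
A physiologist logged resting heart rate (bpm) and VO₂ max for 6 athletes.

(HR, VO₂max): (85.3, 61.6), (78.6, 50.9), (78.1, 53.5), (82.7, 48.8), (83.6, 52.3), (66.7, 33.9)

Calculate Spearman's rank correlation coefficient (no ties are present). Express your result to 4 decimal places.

0.6000

Rank HR: 6, 3, 2, 4, 5, 1
Rank VO₂max: 6, 3, 5, 2, 4, 1
d = rank(HR) − rank(VO₂max): 0, 0, -3, 2, 1, 0; Σd² = 14
ρ = 1 − 6Σd² / [n(n²−1)] = 1 − 6×14 / (6×35) = 1 − 84/210 ≈ 0.6000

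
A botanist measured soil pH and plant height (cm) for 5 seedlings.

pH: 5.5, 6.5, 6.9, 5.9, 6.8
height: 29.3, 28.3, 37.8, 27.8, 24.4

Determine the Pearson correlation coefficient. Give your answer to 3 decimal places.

0.253

n = 5, Σx = 31.6, Σy = 147.6, Σx² = 201.16, Σy² = 4456.42, Σxy = 935.86
nΣxy − ΣxΣy = 4679.3 − 4664.16 = 15.14
nΣx² − (Σx)² = 1005.8 − 998.56 = 7.24; nΣy² − (Σy)² = 22282.1 − 21785.76 = 496.34
r = 15.14 / √(7.24 × 496.34) = 15.14 / 59.9458 ≈ 0.253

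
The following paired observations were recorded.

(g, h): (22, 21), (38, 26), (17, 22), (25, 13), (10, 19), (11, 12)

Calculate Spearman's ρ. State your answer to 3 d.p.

0.486

Rank g: 4, 6, 3, 5, 1, 2
Rank h: 4, 6, 5, 2, 3, 1
d = rank(g) − rank(h): 0, 0, -2, 3, -2, 1; Σd² = 18
ρ = 1 − 6Σd² / [n(n²−1)] = 1 − 6×18 / (6×35) = 1 − 108/210 ≈ 0.486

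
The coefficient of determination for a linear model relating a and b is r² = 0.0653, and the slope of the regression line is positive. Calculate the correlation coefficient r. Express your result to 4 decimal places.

|r| = √0.0653 = 0.2555
The association is positive, so r = 0.2555.

0.2555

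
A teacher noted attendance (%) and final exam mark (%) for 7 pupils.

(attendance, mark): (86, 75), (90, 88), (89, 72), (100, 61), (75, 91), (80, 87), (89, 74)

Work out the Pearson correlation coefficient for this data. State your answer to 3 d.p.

-0.828

n = 7, Σx = 609, Σy = 548, Σx² = 53363, Σy² = 43600, Σxy = 47249
nΣxy − ΣxΣy = 330743 − 333732 = -2989
nΣx² − (Σx)² = 373541 − 370881 = 2660; nΣy² − (Σy)² = 305200 − 300304 = 4896
r = -2989 / √(2660 × 4896) = -2989 / 3608.7893 ≈ -0.828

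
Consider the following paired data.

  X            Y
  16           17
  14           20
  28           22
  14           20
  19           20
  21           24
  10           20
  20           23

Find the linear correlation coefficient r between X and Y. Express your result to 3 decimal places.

0.538

n = 8, ΣX = 142, ΣY = 166, ΣX² = 2734, ΣY² = 3478, ΣXY = 2992
nΣXY − ΣXΣY = 23936 − 23572 = 364
nΣX² − (ΣX)² = 21872 − 20164 = 1708; nΣY² − (ΣY)² = 27824 − 27556 = 268
r = 364 / √(1708 × 268) = 364 / 676.5678 ≈ 0.538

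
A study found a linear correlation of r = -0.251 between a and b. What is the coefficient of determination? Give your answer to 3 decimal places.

r² = (-0.251)² = 0.063

0.063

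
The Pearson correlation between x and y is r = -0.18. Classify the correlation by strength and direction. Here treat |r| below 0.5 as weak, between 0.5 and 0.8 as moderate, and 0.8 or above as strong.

r = -0.18 < 0 so the relationship is negative.
|r| = 0.18, which falls in the weak range.

weak negative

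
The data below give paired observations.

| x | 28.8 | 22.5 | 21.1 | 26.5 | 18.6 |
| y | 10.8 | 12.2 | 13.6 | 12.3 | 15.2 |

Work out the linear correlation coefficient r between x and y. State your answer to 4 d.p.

-0.9213

n = 5, Σx = 117.5, Σy = 64.1, Σx² = 2829.11, Σy² = 832.77, Σxy = 1481.17
nΣxy − ΣxΣy = 7405.85 − 7531.75 = -125.9
nΣx² − (Σx)² = 14145.55 − 13806.25 = 339.3; nΣy² − (Σy)² = 4163.85 − 4108.81 = 55.04
r = -125.9 / √(339.3 × 55.04) = -125.9 / 136.6568 ≈ -0.9213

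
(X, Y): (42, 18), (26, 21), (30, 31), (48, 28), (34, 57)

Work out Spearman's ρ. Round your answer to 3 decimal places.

-0.100

Rank X: 4, 1, 2, 5, 3
Rank Y: 1, 2, 4, 3, 5
d = rank(X) − rank(Y): 3, -1, -2, 2, -2; Σd² = 22
ρ = 1 − 6Σd² / [n(n²−1)] = 1 − 6×22 / (5×24) = 1 − 132/120 ≈ -0.100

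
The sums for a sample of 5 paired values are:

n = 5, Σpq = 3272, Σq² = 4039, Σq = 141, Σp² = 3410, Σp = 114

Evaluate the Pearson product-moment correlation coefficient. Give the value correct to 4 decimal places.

0.2535

r = (nΣpq − ΣpΣq) / √[(nΣp² − (Σp)²)(nΣq² − (Σq)²)]
Numerator: 5×3272 − 114×141 = 286
Denominator: √[(17050 − 12996)(20195 − 19881)] = √[4054 × 314] = 1128.2535
r = 286 / 1128.2535 ≈ 0.2535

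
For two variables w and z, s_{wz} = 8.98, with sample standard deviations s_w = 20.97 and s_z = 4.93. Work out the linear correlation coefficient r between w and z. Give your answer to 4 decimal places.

0.0869

r = Cov(w,z) / (s_w · s_z) = 8.98 / (20.97 × 4.93)
  = 8.98 / 103.3821 ≈ 0.0869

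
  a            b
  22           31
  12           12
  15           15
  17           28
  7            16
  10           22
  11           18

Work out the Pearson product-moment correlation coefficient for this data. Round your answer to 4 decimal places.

0.7115

n = 7, Σa = 94, Σb = 142, Σa² = 1412, Σb² = 3178, Σab = 2057
nΣab − ΣaΣb = 14399 − 13348 = 1051
nΣa² − (Σa)² = 9884 − 8836 = 1048; nΣb² − (Σb)² = 22246 − 20164 = 2082
r = 1051 / √(1048 × 2082) = 1051 / 1477.1378 ≈ 0.7115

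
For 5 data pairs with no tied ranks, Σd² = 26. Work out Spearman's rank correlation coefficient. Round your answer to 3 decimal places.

-0.300

ρ = 1 − 6Σd² / [n(n²−1)] = 1 − 6×26 / (5×24)
  = 1 − 156/120 = 1 − 1.3000 ≈ -0.300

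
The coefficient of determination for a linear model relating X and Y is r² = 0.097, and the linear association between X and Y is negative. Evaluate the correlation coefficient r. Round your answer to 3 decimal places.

-0.311

|r| = √0.097 = 0.311
The association is negative, so r = −0.311.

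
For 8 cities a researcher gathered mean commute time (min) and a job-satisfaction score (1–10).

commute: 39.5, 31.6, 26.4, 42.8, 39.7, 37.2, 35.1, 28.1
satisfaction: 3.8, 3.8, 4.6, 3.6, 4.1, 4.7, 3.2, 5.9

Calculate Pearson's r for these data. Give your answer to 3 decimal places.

n = 8, Σx = 280.4, Σy = 33.7, Σx² = 10069.16, Σy² = 146.95, Σxy = 1161.42
nΣxy − ΣxΣy = 9291.36 − 9449.48 = -158.12
nΣx² − (Σx)² = 80553.28 − 78624.16 = 1929.12; nΣy² − (Σy)² = 1175.6 − 1135.69 = 39.91
r = -158.12 / √(1929.12 × 39.91) = -158.12 / 277.4728 ≈ -0.570

-0.570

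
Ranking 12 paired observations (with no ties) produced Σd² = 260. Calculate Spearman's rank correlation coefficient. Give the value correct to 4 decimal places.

0.0909

ρ = 1 − 6Σd² / [n(n²−1)] = 1 − 6×260 / (12×143)
  = 1 − 1560/1716 = 1 − 0.90909 ≈ 0.0909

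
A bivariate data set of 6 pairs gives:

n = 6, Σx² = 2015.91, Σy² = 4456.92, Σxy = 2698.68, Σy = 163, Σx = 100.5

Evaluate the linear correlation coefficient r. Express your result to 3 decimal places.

-0.323

r = (nΣxy − ΣxΣy) / √[(nΣx² − (Σx)²)(nΣy² − (Σy)²)]
Numerator: 6×2698.68 − 100.5×163 = -189.42
Denominator: √[(12095.46 − 10100.25)(26741.52 − 26569)] = √[1995.21 × 172.52] = 586.6972
r = -189.42 / 586.6972 ≈ -0.323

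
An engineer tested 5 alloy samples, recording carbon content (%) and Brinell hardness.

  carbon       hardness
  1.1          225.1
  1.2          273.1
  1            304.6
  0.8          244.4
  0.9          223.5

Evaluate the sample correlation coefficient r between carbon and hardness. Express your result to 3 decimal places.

n = 5, Σx = 5, Σy = 1270.7, Σx² = 5.1, Σy² = 327718.39, Σxy = 1276.6
nΣxy − ΣxΣy = 6383 − 6353.5 = 29.5
nΣx² − (Σx)² = 25.5 − 25 = 0.5; nΣy² − (Σy)² = 1638591.95 − 1614678.49 = 23913.46
r = 29.5 / √(0.5 × 23913.46) = 29.5 / 109.3468 ≈ 0.270

0.270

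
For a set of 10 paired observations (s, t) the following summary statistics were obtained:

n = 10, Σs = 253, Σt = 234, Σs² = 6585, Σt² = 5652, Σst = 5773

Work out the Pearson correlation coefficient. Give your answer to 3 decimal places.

r = (nΣst − ΣsΣt) / √[(nΣs² − (Σs)²)(nΣt² − (Σt)²)]
Numerator: 10×5773 − 253×234 = -1472
Denominator: √[(65850 − 64009)(56520 − 54756)] = √[1841 × 1764] = 1802.0888
r = -1472 / 1802.0888 ≈ -0.817

-0.817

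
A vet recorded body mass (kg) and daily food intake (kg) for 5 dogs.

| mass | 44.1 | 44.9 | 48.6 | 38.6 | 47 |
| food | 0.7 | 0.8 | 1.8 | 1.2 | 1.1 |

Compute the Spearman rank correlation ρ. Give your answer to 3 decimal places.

Rank mass: 2, 3, 5, 1, 4
Rank food: 1, 2, 5, 4, 3
d = rank(mass) − rank(food): 1, 1, 0, -3, 1; Σd² = 12
ρ = 1 − 6Σd² / [n(n²−1)] = 1 − 6×12 / (5×24) = 1 − 72/120 ≈ 0.400

0.400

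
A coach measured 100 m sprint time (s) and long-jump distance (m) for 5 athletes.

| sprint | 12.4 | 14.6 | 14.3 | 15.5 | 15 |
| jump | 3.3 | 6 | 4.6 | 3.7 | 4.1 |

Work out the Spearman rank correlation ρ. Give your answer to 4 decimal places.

0.1000

Rank sprint: 1, 3, 2, 5, 4
Rank jump: 1, 5, 4, 2, 3
d = rank(sprint) − rank(jump): 0, -2, -2, 3, 1; Σd² = 18
ρ = 1 − 6Σd² / [n(n²−1)] = 1 − 6×18 / (5×24) = 1 − 108/120 ≈ 0.1000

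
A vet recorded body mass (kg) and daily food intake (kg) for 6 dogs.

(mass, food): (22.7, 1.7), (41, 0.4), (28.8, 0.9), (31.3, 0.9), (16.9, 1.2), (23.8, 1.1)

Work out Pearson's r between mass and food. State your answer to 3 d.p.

n = 6, Σx = 164.5, Σy = 6.2, Σx² = 4857.47, Σy² = 7.32, Σxy = 155.54
nΣxy − ΣxΣy = 933.24 − 1019.9 = -86.66
nΣx² − (Σx)² = 29144.82 − 27060.25 = 2084.57; nΣy² − (Σy)² = 43.92 − 38.44 = 5.48
r = -86.66 / √(2084.57 × 5.48) = -86.66 / 106.8805 ≈ -0.811

-0.811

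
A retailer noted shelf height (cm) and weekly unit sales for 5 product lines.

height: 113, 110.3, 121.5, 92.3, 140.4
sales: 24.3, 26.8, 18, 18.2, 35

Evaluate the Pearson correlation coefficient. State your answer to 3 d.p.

n = 5, Σx = 577.5, Σy = 122.3, Σx² = 67928.79, Σy² = 3188.97, Σxy = 14482.8
nΣxy − ΣxΣy = 72414 − 70628.25 = 1785.75
nΣx² − (Σx)² = 339643.95 − 333506.25 = 6137.7; nΣy² − (Σy)² = 15944.85 − 14957.29 = 987.56
r = 1785.75 / √(6137.7 × 987.56) = 1785.75 / 2461.9803 ≈ 0.725

0.725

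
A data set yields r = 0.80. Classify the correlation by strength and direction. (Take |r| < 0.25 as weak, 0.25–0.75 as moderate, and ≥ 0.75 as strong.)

r = 0.80 > 0 so the relationship is positive.
|r| = 0.80, which falls in the strong range.

strong positive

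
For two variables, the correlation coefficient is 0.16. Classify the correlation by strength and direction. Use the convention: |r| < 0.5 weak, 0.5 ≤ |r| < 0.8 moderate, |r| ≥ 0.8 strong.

weak positive

r = 0.16 > 0 so the relationship is positive.
|r| = 0.16, which falls in the weak range.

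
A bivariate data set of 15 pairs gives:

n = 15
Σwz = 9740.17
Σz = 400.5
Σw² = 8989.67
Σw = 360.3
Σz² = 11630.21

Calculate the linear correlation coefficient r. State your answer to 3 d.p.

0.214

r = (nΣwz − ΣwΣz) / √[(nΣw² − (Σw)²)(nΣz² − (Σz)²)]
Numerator: 15×9740.17 − 360.3×400.5 = 1802.4
Denominator: √[(134845.05 − 129816.09)(174453.15 − 160400.25)] = √[5028.96 × 14052.9] = 8406.6326
r = 1802.4 / 8406.6326 ≈ 0.214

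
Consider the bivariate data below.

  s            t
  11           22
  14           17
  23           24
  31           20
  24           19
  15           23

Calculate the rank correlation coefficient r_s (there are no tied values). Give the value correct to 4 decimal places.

Rank s: 1, 2, 4, 6, 5, 3
Rank t: 4, 1, 6, 3, 2, 5
d = rank(s) − rank(t): -3, 1, -2, 3, 3, -2; Σd² = 36
ρ = 1 − 6Σd² / [n(n²−1)] = 1 − 6×36 / (6×35) = 1 − 216/210 ≈ -0.0286

-0.0286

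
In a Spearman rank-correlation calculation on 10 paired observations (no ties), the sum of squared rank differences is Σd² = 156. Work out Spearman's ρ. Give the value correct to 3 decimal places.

ρ = 1 − 6Σd² / [n(n²−1)] = 1 − 6×156 / (10×99)
  = 1 − 936/990 = 1 − 0.9455 ≈ 0.055

0.055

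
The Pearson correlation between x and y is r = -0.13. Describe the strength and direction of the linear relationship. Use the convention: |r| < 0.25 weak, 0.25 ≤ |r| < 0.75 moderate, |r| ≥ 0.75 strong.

weak negative

r = -0.13 < 0 so the relationship is negative.
|r| = 0.13, which falls in the weak range.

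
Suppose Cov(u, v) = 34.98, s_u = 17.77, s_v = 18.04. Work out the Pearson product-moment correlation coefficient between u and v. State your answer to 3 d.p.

r = Cov(u,v) / (s_u · s_v) = 34.98 / (17.77 × 18.04)
  = 34.98 / 320.5708 ≈ 0.109

0.109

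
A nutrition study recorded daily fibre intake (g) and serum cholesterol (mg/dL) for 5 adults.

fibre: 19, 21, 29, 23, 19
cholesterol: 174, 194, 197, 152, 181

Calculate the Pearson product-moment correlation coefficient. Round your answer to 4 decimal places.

0.3083

n = 5, Σx = 111, Σy = 898, Σx² = 2533, Σy² = 162586, Σxy = 20028
nΣxy − ΣxΣy = 100140 − 99678 = 462
nΣx² − (Σx)² = 12665 − 12321 = 344; nΣy² − (Σy)² = 812930 − 806404 = 6526
r = 462 / √(344 × 6526) = 462 / 1498.3137 ≈ 0.3083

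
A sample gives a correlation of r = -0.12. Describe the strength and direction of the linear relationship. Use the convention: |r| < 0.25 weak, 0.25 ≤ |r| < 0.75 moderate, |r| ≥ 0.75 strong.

weak negative

r = -0.12 < 0 so the relationship is negative.
|r| = 0.12, which falls in the weak range.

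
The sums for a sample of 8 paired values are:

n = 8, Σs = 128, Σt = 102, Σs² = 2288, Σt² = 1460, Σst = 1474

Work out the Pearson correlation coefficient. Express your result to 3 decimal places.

r = (nΣst − ΣsΣt) / √[(nΣs² − (Σs)²)(nΣt² − (Σt)²)]
Numerator: 8×1474 − 128×102 = -1264
Denominator: √[(18304 − 16384)(11680 − 10404)] = √[1920 × 1276] = 1565.2220
r = -1264 / 1565.2220 ≈ -0.808

-0.808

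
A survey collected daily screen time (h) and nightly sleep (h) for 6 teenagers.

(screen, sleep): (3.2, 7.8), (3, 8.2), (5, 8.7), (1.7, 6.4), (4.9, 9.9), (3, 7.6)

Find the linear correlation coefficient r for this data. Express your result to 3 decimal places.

n = 6, Σx = 20.8, Σy = 48.6, Σx² = 80.14, Σy² = 400.5, Σxy = 175.25
nΣxy − ΣxΣy = 1051.5 − 1010.88 = 40.62
nΣx² − (Σx)² = 480.84 − 432.64 = 48.2; nΣy² − (Σy)² = 2403 − 2361.96 = 41.04
r = 40.62 / √(48.2 × 41.04) = 40.62 / 44.4762 ≈ 0.913

0.913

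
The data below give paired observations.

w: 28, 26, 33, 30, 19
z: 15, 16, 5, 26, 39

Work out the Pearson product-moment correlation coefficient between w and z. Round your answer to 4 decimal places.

-0.8310

n = 5, Σw = 136, Σz = 101, Σw² = 3810, Σz² = 2703, Σwz = 2522
nΣwz − ΣwΣz = 12610 − 13736 = -1126
nΣw² − (Σw)² = 19050 − 18496 = 554; nΣz² − (Σz)² = 13515 − 10201 = 3314
r = -1126 / √(554 × 3314) = -1126 / 1354.9745 ≈ -0.8310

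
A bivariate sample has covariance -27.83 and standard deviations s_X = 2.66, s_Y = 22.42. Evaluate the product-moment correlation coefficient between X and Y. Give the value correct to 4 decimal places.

r = Cov(X,Y) / (s_X · s_Y) = -27.83 / (2.66 × 22.42)
  = -27.83 / 59.6372 ≈ -0.4667

-0.4667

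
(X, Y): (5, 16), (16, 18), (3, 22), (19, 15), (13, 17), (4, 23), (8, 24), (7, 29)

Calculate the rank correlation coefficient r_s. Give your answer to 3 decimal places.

-0.429

Rank X: 3, 7, 1, 8, 6, 2, 5, 4
Rank Y: 2, 4, 5, 1, 3, 6, 7, 8
d = rank(X) − rank(Y): 1, 3, -4, 7, 3, -4, -2, -4; Σd² = 120
ρ = 1 − 6Σd² / [n(n²−1)] = 1 − 6×120 / (8×63) = 1 − 720/504 ≈ -0.429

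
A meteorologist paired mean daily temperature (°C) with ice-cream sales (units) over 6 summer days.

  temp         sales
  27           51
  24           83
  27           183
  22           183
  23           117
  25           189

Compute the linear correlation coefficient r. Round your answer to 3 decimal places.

-0.211

n = 6, Σx = 148, Σy = 806, Σx² = 3672, Σy² = 125878, Σxy = 19752
nΣxy − ΣxΣy = 118512 − 119288 = -776
nΣx² − (Σx)² = 22032 − 21904 = 128; nΣy² − (Σy)² = 755268 − 649636 = 105632
r = -776 / √(128 × 105632) = -776 / 3677.0771 ≈ -0.211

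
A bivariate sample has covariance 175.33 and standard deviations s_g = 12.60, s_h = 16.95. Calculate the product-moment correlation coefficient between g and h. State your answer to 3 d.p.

r = Cov(g,h) / (s_g · s_h) = 175.33 / (12.60 × 16.95)
  = 175.33 / 213.5700 ≈ 0.821

0.821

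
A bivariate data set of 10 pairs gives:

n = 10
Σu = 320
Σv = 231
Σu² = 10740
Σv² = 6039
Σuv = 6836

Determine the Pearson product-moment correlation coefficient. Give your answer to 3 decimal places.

-0.938

r = (nΣuv − ΣuΣv) / √[(nΣu² − (Σu)²)(nΣv² − (Σv)²)]
Numerator: 10×6836 − 320×231 = -5560
Denominator: √[(107400 − 102400)(60390 − 53361)] = √[5000 × 7029] = 5928.3219
r = -5560 / 5928.3219 ≈ -0.938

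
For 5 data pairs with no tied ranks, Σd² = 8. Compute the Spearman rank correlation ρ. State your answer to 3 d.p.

0.600

ρ = 1 − 6Σd² / [n(n²−1)] = 1 − 6×8 / (5×24)
  = 1 − 48/120 = 1 − 0.4000 ≈ 0.600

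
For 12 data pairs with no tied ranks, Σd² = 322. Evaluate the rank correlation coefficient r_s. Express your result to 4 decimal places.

-0.1259

ρ = 1 − 6Σd² / [n(n²−1)] = 1 − 6×322 / (12×143)
  = 1 − 1932/1716 = 1 − 1.12587 ≈ -0.1259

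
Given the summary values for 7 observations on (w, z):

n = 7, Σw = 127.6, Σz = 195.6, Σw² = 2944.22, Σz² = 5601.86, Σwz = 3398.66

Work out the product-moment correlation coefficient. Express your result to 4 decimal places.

r = (nΣwz − ΣwΣz) / √[(nΣw² − (Σw)²)(nΣz² − (Σz)²)]
Numerator: 7×3398.66 − 127.6×195.6 = -1167.94
Denominator: √[(20609.54 − 16281.76)(39213.02 − 38259.36)] = √[4327.78 × 953.66] = 2031.5587
r = -1167.94 / 2031.5587 ≈ -0.5749

-0.5749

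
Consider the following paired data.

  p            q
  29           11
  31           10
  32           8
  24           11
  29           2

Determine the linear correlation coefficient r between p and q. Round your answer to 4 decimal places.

-0.2359

n = 5, Σp = 145, Σq = 42, Σp² = 4243, Σq² = 410, Σpq = 1207
nΣpq − ΣpΣq = 6035 − 6090 = -55
nΣp² − (Σp)² = 21215 − 21025 = 190; nΣq² − (Σq)² = 2050 − 1764 = 286
r = -55 / √(190 × 286) = -55 / 233.1094 ≈ -0.2359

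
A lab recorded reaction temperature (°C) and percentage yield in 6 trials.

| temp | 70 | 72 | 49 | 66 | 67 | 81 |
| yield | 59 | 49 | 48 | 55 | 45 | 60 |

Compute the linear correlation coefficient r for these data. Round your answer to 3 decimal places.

n = 6, Σx = 405, Σy = 316, Σx² = 27891, Σy² = 16836, Σxy = 21515
nΣxy − ΣxΣy = 129090 − 127980 = 1110
nΣx² − (Σx)² = 167346 − 164025 = 3321; nΣy² − (Σy)² = 101016 − 99856 = 1160
r = 1110 / √(3321 × 1160) = 1110 / 1962.7430 ≈ 0.566

0.566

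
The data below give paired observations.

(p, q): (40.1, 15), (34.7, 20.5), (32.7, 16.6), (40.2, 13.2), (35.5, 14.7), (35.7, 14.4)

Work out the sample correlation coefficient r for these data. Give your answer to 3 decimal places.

-0.557

n = 6, Σp = 218.9, Σq = 94.4, Σp² = 8032.17, Σq² = 1518.5, Σpq = 3422.24
nΣpq − ΣpΣq = 20533.44 − 20664.16 = -130.72
nΣp² − (Σp)² = 48193.02 − 47917.21 = 275.81; nΣq² − (Σq)² = 9111 − 8911.36 = 199.64
r = -130.72 / √(275.81 × 199.64) = -130.72 / 234.6544 ≈ -0.557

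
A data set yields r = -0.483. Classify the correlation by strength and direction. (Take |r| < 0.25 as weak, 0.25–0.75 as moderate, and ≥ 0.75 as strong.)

r = -0.483 < 0 so the relationship is negative.
|r| = 0.483, which falls in the moderate range.

moderate negative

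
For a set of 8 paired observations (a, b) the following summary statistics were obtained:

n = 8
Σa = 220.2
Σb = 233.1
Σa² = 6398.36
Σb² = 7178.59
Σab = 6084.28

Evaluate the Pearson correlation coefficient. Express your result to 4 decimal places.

-0.9187

r = (nΣab − ΣaΣb) / √[(nΣa² − (Σa)²)(nΣb² − (Σb)²)]
Numerator: 8×6084.28 − 220.2×233.1 = -2654.38
Denominator: √[(51186.88 − 48488.04)(57428.72 − 54335.61)] = √[2698.84 × 3093.11] = 2889.2575
r = -2654.38 / 2889.2575 ≈ -0.9187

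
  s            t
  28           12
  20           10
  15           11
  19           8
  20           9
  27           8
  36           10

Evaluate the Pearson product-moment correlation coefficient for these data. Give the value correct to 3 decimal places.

n = 7, Σs = 165, Σt = 68, Σs² = 4195, Σt² = 674, Σst = 1609
nΣst − ΣsΣt = 11263 − 11220 = 43
nΣs² − (Σs)² = 29365 − 27225 = 2140; nΣt² − (Σt)² = 4718 − 4624 = 94
r = 43 / √(2140 × 94) = 43 / 448.5086 ≈ 0.096

0.096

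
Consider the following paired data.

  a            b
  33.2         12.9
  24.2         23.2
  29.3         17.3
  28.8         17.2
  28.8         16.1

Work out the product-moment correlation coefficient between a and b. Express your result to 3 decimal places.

n = 5, Σa = 144.3, Σb = 86.7, Σa² = 4205.25, Σb² = 1558.99, Σab = 2455.65
nΣab − ΣaΣb = 12278.25 − 12510.81 = -232.56
nΣa² − (Σa)² = 21026.25 − 20822.49 = 203.76; nΣb² − (Σb)² = 7794.95 − 7516.89 = 278.06
r = -232.56 / √(203.76 × 278.06) = -232.56 / 238.0284 ≈ -0.977

-0.977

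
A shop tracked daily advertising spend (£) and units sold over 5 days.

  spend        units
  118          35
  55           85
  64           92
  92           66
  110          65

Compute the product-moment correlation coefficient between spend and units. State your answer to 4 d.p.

-0.8966

n = 5, Σx = 439, Σy = 343, Σx² = 41609, Σy² = 25495, Σxy = 27915
nΣxy − ΣxΣy = 139575 − 150577 = -11002
nΣx² − (Σx)² = 208045 − 192721 = 15324; nΣy² − (Σy)² = 127475 − 117649 = 9826
r = -11002 / √(15324 × 9826) = -11002 / 12270.8445 ≈ -0.8966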